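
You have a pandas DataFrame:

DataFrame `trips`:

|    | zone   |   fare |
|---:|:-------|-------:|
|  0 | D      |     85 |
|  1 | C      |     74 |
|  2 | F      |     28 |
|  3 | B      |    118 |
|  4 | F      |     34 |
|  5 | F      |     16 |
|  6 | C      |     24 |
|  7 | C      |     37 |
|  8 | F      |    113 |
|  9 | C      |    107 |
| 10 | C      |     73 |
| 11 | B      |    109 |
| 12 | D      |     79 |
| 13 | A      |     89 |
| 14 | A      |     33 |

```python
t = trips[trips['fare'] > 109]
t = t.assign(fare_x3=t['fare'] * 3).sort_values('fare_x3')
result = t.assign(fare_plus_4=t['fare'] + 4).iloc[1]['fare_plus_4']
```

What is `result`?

filter rows where fare > 109:
  zone  fare
3    B   118
8    F   113
add column fare_x3 = t['fare'] * 3:
  zone  fare  fare_x3
3    B   118      354
8    F   113      339
sort by fare_x3:
  zone  fare  fare_x3
8    F   113      339
3    B   118      354
add column fare_plus_4 = t['fare'] + 4:
  zone  fare  fare_x3  fare_plus_4
8    F   113      339          117
3    B   118      354          122
Taking the value at position 1, column 'fare_plus_4' gives 122.

122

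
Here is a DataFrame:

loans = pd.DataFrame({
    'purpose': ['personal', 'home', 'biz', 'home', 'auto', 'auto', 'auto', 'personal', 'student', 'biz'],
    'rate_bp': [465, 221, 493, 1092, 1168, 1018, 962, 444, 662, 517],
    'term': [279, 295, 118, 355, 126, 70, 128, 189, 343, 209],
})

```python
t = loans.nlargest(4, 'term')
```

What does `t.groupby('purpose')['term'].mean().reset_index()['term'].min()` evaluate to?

279.0

take 4 rows with largest term:
    purpose  rate_bp  term
3      home     1092   355
8   student      662   343
1      home      221   295
0  personal      465   279
group by purpose, mean of term:
purpose
home        325.0
personal    279.0
student     343.0
Name: term, dtype: float64
reset_index():
    purpose   term
0      home  325.0
1  personal  279.0
2   student  343.0
Hence 279.0.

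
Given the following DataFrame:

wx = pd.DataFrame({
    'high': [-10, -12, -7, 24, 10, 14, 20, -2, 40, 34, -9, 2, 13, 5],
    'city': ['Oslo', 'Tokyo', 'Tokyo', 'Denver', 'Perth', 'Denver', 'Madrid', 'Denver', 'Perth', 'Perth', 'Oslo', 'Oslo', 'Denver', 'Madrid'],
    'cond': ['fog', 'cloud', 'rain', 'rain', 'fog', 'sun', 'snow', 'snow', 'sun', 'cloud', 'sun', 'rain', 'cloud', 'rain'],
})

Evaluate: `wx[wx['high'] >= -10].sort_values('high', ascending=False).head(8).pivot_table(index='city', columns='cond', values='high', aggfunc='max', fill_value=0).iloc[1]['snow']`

20

filter rows where high >= -10:
    high    city   cond
0    -10    Oslo    fog
2     -7   Tokyo   rain
3     24  Denver   rain
4     10   Perth    fog
5     14  Denver    sun
6     20  Madrid   snow
7     -2  Denver   snow
8     40   Perth    sun
9     34   Perth  cloud
10    -9    Oslo    sun
11     2    Oslo   rain
12    13  Denver  cloud
13     5  Madrid   rain
sort by high descending:
    high    city   cond
8     40   Perth    sun
9     34   Perth  cloud
3     24  Denver   rain
6     20  Madrid   snow
5     14  Denver    sun
12    13  Denver  cloud
4     10   Perth    fog
13     5  Madrid   rain
11     2    Oslo   rain
7     -2  Denver   snow
2     -7   Tokyo   rain
10    -9    Oslo    sun
0    -10    Oslo    fog
take first 8 rows:
    high    city   cond
8     40   Perth    sun
9     34   Perth  cloud
3     24  Denver   rain
6     20  Madrid   snow
5     14  Denver    sun
12    13  Denver  cloud
4     10   Perth    fog
13     5  Madrid   rain
pivot: rows=city, cols=cond, max(high):
cond    cloud  fog  rain  snow  sun
city                               
Denver     13    0    24     0   14
Madrid      0    0     5    20    0
Perth      34   10     0     0   40
Taking the value at position 1, column 'snow' gives 20.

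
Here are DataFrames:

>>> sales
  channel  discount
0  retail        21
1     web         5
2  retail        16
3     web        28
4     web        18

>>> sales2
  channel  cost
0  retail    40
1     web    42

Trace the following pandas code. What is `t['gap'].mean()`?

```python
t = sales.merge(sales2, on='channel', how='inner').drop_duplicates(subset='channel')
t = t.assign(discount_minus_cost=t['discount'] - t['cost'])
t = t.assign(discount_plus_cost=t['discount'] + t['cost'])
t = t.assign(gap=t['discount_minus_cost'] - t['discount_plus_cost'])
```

merge on 'channel' (how='inner') → 5 rows:
  channel  discount  cost
0  retail        21    40
1     web         5    42
2  retail        16    40
3     web        28    42
4     web        18    42
drop duplicate channel (keep=first):
  channel  discount  cost
0  retail        21    40
1     web         5    42
add column discount_minus_cost = t['discount'] - t['cost']:
  channel  discount  cost  discount_minus_cost
0  retail        21    40                  -19
1     web         5    42                  -37
add column discount_plus_cost = t['discount'] + t['cost']:
  channel  discount  cost  discount_minus_cost  discount_plus_cost
0  retail        21    40                  -19                  61
1     web         5    42                  -37                  47
add column gap = t['discount_minus_cost'] - t['discount_plus_cost']:
  channel  discount  cost  discount_minus_cost  discount_plus_cost  gap
0  retail        21    40                  -19                  61  -80
1     web         5    42                  -37                  47  -84
So mean() = -82.0.

-82.0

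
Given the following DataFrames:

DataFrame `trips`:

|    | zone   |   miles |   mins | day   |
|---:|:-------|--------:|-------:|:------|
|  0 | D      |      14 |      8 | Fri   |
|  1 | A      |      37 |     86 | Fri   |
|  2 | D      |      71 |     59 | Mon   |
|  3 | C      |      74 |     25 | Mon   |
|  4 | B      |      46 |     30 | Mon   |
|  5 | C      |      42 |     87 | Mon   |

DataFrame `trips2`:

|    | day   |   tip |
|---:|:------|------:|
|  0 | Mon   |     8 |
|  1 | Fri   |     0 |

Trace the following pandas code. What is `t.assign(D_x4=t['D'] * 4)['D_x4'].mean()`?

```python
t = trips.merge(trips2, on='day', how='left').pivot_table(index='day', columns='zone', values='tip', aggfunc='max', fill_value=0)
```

merge on 'day' (how='left') → 6 rows:
  zone  miles  mins  day  tip
0    D     14     8  Fri    0
1    A     37    86  Fri    0
2    D     71    59  Mon    8
3    C     74    25  Mon    8
4    B     46    30  Mon    8
5    C     42    87  Mon    8
pivot: rows=day, cols=zone, max(tip):
zone  A  B  C  D
day             
Fri   0  0  0  0
Mon   0  8  8  8
add column D_x4 = t['D'] * 4:
zone  A  B  C  D  D_x4
day                   
Fri   0  0  0  0     0
Mon   0  8  8  8    32

16.0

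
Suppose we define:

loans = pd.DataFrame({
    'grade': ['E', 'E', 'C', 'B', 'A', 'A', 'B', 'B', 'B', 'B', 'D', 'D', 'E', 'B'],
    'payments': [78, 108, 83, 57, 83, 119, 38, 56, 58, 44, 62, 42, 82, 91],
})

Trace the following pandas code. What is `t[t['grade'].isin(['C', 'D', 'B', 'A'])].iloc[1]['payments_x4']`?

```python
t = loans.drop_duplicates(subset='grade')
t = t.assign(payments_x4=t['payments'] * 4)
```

228

drop duplicate grade (keep=first):
   grade  payments
0      E        78
2      C        83
3      B        57
4      A        83
10     D        62
add column payments_x4 = t['payments'] * 4:
   grade  payments  payments_x4
0      E        78          312
2      C        83          332
3      B        57          228
4      A        83          332
10     D        62          248
filter rows where grade in ['C', 'D', 'B', 'A']:
   grade  payments  payments_x4
2      C        83          332
3      B        57          228
4      A        83          332
10     D        62          248
Taking the value at position 1, column 'payments_x4' gives 228.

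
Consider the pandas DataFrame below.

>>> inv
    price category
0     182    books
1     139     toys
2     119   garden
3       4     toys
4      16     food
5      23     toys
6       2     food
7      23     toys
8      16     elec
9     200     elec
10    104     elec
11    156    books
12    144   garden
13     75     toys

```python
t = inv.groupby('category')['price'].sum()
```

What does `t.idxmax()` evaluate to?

group by category, sum of price:
category
books     338
elec      320
food       18
garden    263
toys      264
Name: price, dtype: int64
The label with the largest value is books.

books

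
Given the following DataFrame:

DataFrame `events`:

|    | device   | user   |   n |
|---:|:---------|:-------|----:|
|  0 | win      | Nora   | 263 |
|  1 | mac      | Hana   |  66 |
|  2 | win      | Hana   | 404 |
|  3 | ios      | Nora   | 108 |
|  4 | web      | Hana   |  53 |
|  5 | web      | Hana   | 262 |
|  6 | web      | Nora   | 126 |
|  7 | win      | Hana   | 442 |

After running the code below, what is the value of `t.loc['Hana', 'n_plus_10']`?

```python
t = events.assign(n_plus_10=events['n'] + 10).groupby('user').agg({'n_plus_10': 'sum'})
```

add column n_plus_10 = events['n'] + 10:
  device  user    n  n_plus_10
0    win  Nora  263        273
1    mac  Hana   66         76
2    win  Hana  404        414
3    ios  Nora  108        118
4    web  Hana   53         63
5    web  Hana  262        272
6    web  Nora  126        136
7    win  Hana  442        452
group by user, sum of n_plus_10:
      n_plus_10
user           
Hana       1277
Nora        527

1277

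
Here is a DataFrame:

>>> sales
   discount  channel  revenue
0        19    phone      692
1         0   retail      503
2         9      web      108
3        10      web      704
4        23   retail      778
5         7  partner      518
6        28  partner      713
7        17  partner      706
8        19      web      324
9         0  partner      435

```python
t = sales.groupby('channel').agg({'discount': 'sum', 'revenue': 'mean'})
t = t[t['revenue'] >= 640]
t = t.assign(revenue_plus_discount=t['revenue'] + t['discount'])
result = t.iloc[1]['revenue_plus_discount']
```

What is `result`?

663.5

group by channel: sum(discount), mean(revenue):
         discount     revenue
channel                      
partner        52  593.000000
phone          19  692.000000
retail         23  640.500000
web            38  378.666667
filter rows where revenue >= 640:
         discount  revenue
channel                   
phone          19    692.0
retail         23    640.5
add column revenue_plus_discount = t['revenue'] + t['discount']:
         discount  revenue  revenue_plus_discount
channel                                          
phone          19    692.0                  711.0
retail         23    640.5                  663.5
Reading off the value at position 1, column 'revenue_plus_discount', we get 663.5.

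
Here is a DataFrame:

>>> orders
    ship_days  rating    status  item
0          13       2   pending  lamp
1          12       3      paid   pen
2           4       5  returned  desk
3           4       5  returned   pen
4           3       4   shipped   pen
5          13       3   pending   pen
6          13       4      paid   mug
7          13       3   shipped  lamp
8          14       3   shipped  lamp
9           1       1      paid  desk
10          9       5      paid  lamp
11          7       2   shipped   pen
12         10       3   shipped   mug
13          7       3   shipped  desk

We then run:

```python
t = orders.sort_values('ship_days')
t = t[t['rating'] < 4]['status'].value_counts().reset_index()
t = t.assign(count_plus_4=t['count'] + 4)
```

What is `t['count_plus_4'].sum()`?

21

sort by ship_days:
    ship_days  rating    status  item
9           1       1      paid  desk
4           3       4   shipped   pen
2           4       5  returned  desk
3           4       5  returned   pen
11          7       2   shipped   pen
13          7       3   shipped  desk
10          9       5      paid  lamp
12         10       3   shipped   mug
1          12       3      paid   pen
0          13       2   pending  lamp
5          13       3   pending   pen
6          13       4      paid   mug
7          13       3   shipped  lamp
8          14       3   shipped  lamp
filter rows where rating < 4:
    ship_days  rating   status  item
9           1       1     paid  desk
11          7       2  shipped   pen
13          7       3  shipped  desk
12         10       3  shipped   mug
1          12       3     paid   pen
0          13       2  pending  lamp
5          13       3  pending   pen
7          13       3  shipped  lamp
8          14       3  shipped  lamp
value_counts of status:
status
shipped    5
paid       2
pending    2
Name: count, dtype: int64
reset_index():
    status  count
0  shipped      5
1     paid      2
2  pending      2
add column count_plus_4 = t['count'] + 4:
    status  count  count_plus_4
0  shipped      5             9
1     paid      2             6
2  pending      2             6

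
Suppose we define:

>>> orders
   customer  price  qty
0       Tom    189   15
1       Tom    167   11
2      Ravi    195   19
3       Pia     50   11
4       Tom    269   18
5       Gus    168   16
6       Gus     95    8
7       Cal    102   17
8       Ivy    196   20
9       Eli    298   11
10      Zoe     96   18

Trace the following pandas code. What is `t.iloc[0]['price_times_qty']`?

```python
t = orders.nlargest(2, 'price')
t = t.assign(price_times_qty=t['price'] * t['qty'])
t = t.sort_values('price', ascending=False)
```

take 2 rows with largest price:
  customer  price  qty
9      Eli    298   11
4      Tom    269   18
add column price_times_qty = t['price'] * t['qty']:
  customer  price  qty  price_times_qty
9      Eli    298   11             3278
4      Tom    269   18             4842
sort by price descending:
  customer  price  qty  price_times_qty
9      Eli    298   11             3278
4      Tom    269   18             4842
value at position 0, column 'price_times_qty' → 3278

3278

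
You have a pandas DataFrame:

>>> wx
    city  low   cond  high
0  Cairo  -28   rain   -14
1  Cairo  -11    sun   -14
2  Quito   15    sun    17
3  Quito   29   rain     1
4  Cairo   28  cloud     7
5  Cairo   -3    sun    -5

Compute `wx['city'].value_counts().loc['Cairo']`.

4

value_counts of city:
city
Cairo    4
Quito    2
Name: count, dtype: int64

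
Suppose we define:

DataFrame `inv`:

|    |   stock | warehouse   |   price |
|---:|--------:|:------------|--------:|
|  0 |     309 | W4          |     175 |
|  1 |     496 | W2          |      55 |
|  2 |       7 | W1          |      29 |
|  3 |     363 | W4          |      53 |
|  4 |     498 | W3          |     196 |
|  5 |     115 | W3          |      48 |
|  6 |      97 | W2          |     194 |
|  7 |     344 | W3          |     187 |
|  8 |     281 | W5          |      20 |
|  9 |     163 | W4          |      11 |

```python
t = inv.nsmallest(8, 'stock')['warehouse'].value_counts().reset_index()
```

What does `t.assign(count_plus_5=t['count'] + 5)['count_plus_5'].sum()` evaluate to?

take 8 rows with smallest stock:
   stock warehouse  price
2      7        W1     29
6     97        W2    194
5    115        W3     48
9    163        W4     11
8    281        W5     20
0    309        W4    175
7    344        W3    187
3    363        W4     53
value_counts of warehouse:
warehouse
W4    3
W3    2
W1    1
W2    1
W5    1
Name: count, dtype: int64
reset_index():
  warehouse  count
0        W4      3
1        W3      2
2        W1      1
3        W2      1
4        W5      1
add column count_plus_5 = t['count'] + 5:
  warehouse  count  count_plus_5
0        W4      3             8
1        W3      2             7
2        W1      1             6
3        W2      1             6
4        W5      1             6
Reading off the sum of column 'count_plus_5', we get 33.

33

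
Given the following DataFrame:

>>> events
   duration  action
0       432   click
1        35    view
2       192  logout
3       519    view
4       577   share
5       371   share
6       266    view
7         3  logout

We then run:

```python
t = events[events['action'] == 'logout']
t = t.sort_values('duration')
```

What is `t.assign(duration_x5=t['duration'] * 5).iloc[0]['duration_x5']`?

15

filter rows where action == 'logout':
   duration  action
2       192  logout
7         3  logout
sort by duration:
   duration  action
7         3  logout
2       192  logout
add column duration_x5 = t['duration'] * 5:
   duration  action  duration_x5
7         3  logout           15
2       192  logout          960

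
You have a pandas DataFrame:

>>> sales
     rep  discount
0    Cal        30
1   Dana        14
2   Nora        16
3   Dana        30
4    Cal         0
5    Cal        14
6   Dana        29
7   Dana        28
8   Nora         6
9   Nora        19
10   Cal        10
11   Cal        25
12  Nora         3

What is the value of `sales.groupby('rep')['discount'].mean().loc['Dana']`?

group by rep, mean of discount:
rep
Cal     15.80
Dana    25.25
Nora    11.00
Name: discount, dtype: float64
Then the value at index 'Dana': 25.25

25.25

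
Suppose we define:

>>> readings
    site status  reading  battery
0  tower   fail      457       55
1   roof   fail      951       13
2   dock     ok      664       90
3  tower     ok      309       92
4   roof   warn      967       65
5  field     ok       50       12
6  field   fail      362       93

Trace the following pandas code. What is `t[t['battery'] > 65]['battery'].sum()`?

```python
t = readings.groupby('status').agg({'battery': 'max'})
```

group by status, max of battery:
        battery
status         
fail         93
ok           92
warn         65
filter rows where battery > 65:
        battery
status         
fail         93
ok           92

185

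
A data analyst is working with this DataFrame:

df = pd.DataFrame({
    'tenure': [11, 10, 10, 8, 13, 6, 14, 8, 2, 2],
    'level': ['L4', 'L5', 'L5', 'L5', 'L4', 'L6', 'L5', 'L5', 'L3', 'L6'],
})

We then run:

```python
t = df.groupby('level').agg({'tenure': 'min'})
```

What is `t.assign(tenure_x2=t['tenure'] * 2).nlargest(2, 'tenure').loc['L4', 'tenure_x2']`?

22

group by level, min of tenure:
       tenure
level        
L3          2
L4         11
L5          8
L6          2
add column tenure_x2 = t['tenure'] * 2:
       tenure  tenure_x2
level                   
L3          2          4
L4         11         22
L5          8         16
L6          2          4
take 2 rows with largest tenure:
       tenure  tenure_x2
level                   
L4         11         22
L5          8         16
Finally, value at row 'L4', column 'tenure_x2' = 22.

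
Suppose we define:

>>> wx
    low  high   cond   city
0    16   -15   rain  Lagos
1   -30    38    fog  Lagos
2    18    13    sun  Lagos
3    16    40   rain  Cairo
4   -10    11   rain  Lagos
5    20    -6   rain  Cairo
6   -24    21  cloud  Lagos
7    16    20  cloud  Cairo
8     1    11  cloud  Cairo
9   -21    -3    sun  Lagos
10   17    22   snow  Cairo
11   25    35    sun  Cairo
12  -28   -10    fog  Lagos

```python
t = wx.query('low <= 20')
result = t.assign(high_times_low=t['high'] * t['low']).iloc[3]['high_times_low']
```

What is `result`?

640

filter rows where low <= 20:
    low  high   cond   city
0    16   -15   rain  Lagos
1   -30    38    fog  Lagos
2    18    13    sun  Lagos
3    16    40   rain  Cairo
4   -10    11   rain  Lagos
5    20    -6   rain  Cairo
6   -24    21  cloud  Lagos
7    16    20  cloud  Cairo
8     1    11  cloud  Cairo
9   -21    -3    sun  Lagos
10   17    22   snow  Cairo
12  -28   -10    fog  Lagos
add column high_times_low = t['high'] * t['low']:
    low  high   cond   city  high_times_low
0    16   -15   rain  Lagos            -240
1   -30    38    fog  Lagos           -1140
2    18    13    sun  Lagos             234
3    16    40   rain  Cairo             640
4   -10    11   rain  Lagos            -110
5    20    -6   rain  Cairo            -120
6   -24    21  cloud  Lagos            -504
7    16    20  cloud  Cairo             320
8     1    11  cloud  Cairo              11
9   -21    -3    sun  Lagos              63
10   17    22   snow  Cairo             374
12  -28   -10    fog  Lagos             280
Taking the value at position 3, column 'high_times_low' gives 640.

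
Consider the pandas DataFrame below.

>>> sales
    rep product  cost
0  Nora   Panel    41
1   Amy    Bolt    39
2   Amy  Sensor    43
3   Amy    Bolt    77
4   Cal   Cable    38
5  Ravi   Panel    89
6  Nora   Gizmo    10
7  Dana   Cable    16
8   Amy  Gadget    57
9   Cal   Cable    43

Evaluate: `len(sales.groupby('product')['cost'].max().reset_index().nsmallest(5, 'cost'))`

5

group by product, max of cost:
product
Bolt      77
Cable     43
Gadget    57
Gizmo     10
Panel     89
Sensor    43
Name: cost, dtype: int64
reset_index():
  product  cost
0    Bolt    77
1   Cable    43
2  Gadget    57
3   Gizmo    10
4   Panel    89
5  Sensor    43
take 5 rows with smallest cost:
  product  cost
3   Gizmo    10
1   Cable    43
5  Sensor    43
2  Gadget    57
0    Bolt    77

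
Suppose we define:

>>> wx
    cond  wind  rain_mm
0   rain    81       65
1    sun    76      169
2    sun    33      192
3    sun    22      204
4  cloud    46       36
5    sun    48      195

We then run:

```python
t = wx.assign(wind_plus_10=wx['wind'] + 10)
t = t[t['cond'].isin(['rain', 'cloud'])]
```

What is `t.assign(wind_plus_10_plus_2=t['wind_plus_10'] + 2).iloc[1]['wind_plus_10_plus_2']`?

58

add column wind_plus_10 = wx['wind'] + 10:
    cond  wind  rain_mm  wind_plus_10
0   rain    81       65            91
1    sun    76      169            86
2    sun    33      192            43
3    sun    22      204            32
4  cloud    46       36            56
5    sun    48      195            58
filter rows where cond in ['rain', 'cloud']:
    cond  wind  rain_mm  wind_plus_10
0   rain    81       65            91
4  cloud    46       36            56
add column wind_plus_10_plus_2 = t['wind_plus_10'] + 2:
    cond  wind  rain_mm  wind_plus_10  wind_plus_10_plus_2
0   rain    81       65            91                   93
4  cloud    46       36            56                   58
The value at position 1, column 'wind_plus_10_plus_2' is 58.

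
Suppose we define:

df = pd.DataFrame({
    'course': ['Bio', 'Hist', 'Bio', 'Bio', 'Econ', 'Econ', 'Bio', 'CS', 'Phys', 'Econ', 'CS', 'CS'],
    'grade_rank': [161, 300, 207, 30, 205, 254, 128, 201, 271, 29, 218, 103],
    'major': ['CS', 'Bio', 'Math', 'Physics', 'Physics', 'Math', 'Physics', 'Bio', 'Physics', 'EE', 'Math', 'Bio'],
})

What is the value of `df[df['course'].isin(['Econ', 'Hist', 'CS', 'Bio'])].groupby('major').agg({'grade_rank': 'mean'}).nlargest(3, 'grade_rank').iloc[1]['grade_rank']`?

201.333333333

filter rows where course in ['Econ', 'Hist', 'CS', 'Bio']:
   course  grade_rank    major
0     Bio         161       CS
1    Hist         300      Bio
2     Bio         207     Math
3     Bio          30  Physics
4    Econ         205  Physics
5    Econ         254     Math
6     Bio         128  Physics
7      CS         201      Bio
9    Econ          29       EE
10     CS         218     Math
11     CS         103      Bio
group by major, mean of grade_rank:
         grade_rank
major              
Bio      201.333333
CS       161.000000
EE        29.000000
Math     226.333333
Physics  121.000000
take 3 rows with largest grade_rank:
       grade_rank
major            
Math   226.333333
Bio    201.333333
CS     161.000000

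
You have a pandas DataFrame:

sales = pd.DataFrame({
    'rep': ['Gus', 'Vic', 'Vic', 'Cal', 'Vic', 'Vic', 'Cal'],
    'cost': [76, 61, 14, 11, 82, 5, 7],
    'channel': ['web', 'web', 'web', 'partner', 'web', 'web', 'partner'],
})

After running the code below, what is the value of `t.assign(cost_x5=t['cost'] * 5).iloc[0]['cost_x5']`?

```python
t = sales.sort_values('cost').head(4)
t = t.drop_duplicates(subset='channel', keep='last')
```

55

sort by cost:
   rep  cost  channel
5  Vic     5      web
6  Cal     7  partner
3  Cal    11  partner
2  Vic    14      web
1  Vic    61      web
0  Gus    76      web
4  Vic    82      web
take first 4 rows:
   rep  cost  channel
5  Vic     5      web
6  Cal     7  partner
3  Cal    11  partner
2  Vic    14      web
drop duplicate channel (keep=last):
   rep  cost  channel
3  Cal    11  partner
2  Vic    14      web
add column cost_x5 = t['cost'] * 5:
   rep  cost  channel  cost_x5
3  Cal    11  partner       55
2  Vic    14      web       70
The value at position 0, column 'cost_x5' is 55.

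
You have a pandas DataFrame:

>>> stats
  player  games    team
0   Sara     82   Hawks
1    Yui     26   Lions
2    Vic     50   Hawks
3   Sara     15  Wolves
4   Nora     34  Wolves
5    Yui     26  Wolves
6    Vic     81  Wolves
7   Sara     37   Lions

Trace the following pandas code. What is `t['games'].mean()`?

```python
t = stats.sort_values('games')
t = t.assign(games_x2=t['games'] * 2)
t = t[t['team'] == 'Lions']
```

sort by games:
  player  games    team
3   Sara     15  Wolves
1    Yui     26   Lions
5    Yui     26  Wolves
4   Nora     34  Wolves
7   Sara     37   Lions
2    Vic     50   Hawks
6    Vic     81  Wolves
0   Sara     82   Hawks
add column games_x2 = t['games'] * 2:
  player  games    team  games_x2
3   Sara     15  Wolves        30
1    Yui     26   Lions        52
5    Yui     26  Wolves        52
4   Nora     34  Wolves        68
7   Sara     37   Lions        74
2    Vic     50   Hawks       100
6    Vic     81  Wolves       162
0   Sara     82   Hawks       164
filter rows where team == 'Lions':
  player  games   team  games_x2
1    Yui     26  Lions        52
7   Sara     37  Lions        74
Hence 31.5.

31.5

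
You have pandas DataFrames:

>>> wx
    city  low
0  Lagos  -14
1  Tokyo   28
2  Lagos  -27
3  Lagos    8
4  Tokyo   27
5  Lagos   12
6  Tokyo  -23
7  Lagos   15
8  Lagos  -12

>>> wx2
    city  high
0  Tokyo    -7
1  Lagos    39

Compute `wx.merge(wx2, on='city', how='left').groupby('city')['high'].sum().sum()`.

213

merge on 'city' (how='left') → 9 rows:
    city  low  high
0  Lagos  -14    39
1  Tokyo   28    -7
2  Lagos  -27    39
3  Lagos    8    39
4  Tokyo   27    -7
5  Lagos   12    39
6  Tokyo  -23    -7
7  Lagos   15    39
8  Lagos  -12    39
group by city, sum of high:
city
Lagos    234
Tokyo    -21
Name: high, dtype: int64
The sum of the resulting series is 213.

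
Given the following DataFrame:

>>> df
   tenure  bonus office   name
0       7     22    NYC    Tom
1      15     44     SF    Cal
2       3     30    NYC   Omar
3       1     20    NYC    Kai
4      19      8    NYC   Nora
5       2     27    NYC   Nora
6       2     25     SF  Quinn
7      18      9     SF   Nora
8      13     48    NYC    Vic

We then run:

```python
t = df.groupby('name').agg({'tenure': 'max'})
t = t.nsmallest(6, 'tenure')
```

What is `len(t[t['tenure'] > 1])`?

5

group by name, max of tenure:
       tenure
name         
Cal        15
Kai         1
Nora       19
Omar        3
Quinn       2
Tom         7
Vic        13
take 6 rows with smallest tenure:
       tenure
name         
Kai         1
Quinn       2
Omar        3
Tom         7
Vic        13
Cal        15
filter rows where tenure > 1:
       tenure
name         
Quinn       2
Omar        3
Tom         7
Vic        13
Cal        15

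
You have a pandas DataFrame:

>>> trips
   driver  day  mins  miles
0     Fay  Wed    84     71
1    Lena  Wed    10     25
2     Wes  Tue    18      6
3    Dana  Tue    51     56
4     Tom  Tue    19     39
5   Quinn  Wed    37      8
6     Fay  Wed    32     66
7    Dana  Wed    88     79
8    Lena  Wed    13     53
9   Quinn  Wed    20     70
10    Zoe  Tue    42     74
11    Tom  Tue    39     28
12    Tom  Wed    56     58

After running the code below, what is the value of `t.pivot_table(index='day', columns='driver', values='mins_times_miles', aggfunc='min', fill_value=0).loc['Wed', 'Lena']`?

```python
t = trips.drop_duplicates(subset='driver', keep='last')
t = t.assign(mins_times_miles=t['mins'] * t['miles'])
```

drop duplicate driver (keep=last):
   driver  day  mins  miles
2     Wes  Tue    18      6
6     Fay  Wed    32     66
7    Dana  Wed    88     79
8    Lena  Wed    13     53
9   Quinn  Wed    20     70
10    Zoe  Tue    42     74
12    Tom  Wed    56     58
add column mins_times_miles = t['mins'] * t['miles']:
   driver  day  mins  miles  mins_times_miles
2     Wes  Tue    18      6               108
6     Fay  Wed    32     66              2112
7    Dana  Wed    88     79              6952
8    Lena  Wed    13     53               689
9   Quinn  Wed    20     70              1400
10    Zoe  Tue    42     74              3108
12    Tom  Wed    56     58              3248
pivot: rows=day, cols=driver, min(mins_times_miles):
driver  Dana   Fay  Lena  Quinn   Tom  Wes   Zoe
day                                             
Tue        0     0     0      0     0  108  3108
Wed     6952  2112   689   1400  3248    0     0

689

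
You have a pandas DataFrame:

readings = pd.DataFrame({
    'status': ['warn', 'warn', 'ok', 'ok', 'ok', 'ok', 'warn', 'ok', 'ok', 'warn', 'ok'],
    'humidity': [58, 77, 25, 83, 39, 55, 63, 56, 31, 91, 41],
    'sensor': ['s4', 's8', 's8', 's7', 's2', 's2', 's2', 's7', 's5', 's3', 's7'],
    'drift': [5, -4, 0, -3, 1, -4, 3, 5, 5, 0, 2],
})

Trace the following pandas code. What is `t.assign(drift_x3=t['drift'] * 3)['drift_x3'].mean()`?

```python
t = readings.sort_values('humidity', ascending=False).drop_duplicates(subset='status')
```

-4.5

sort by humidity descending:
   status  humidity sensor  drift
9    warn        91     s3      0
3      ok        83     s7     -3
1    warn        77     s8     -4
6    warn        63     s2      3
0    warn        58     s4      5
7      ok        56     s7      5
5      ok        55     s2     -4
10     ok        41     s7      2
4      ok        39     s2      1
8      ok        31     s5      5
2      ok        25     s8      0
drop duplicate status (keep=first):
  status  humidity sensor  drift
9   warn        91     s3      0
3     ok        83     s7     -3
add column drift_x3 = t['drift'] * 3:
  status  humidity sensor  drift  drift_x3
9   warn        91     s3      0         0
3     ok        83     s7     -3        -9
Taking the mean of column 'drift_x3' gives -4.5.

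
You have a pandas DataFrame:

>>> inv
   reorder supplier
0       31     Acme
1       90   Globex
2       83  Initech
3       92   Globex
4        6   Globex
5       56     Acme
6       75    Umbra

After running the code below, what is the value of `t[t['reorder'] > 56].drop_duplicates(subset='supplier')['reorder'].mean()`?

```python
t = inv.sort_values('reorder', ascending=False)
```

83.3333333333

sort by reorder descending:
   reorder supplier
3       92   Globex
1       90   Globex
2       83  Initech
6       75    Umbra
5       56     Acme
0       31     Acme
4        6   Globex
filter rows where reorder > 56:
   reorder supplier
3       92   Globex
1       90   Globex
2       83  Initech
6       75    Umbra
drop duplicate supplier (keep=first):
   reorder supplier
3       92   Globex
2       83  Initech
6       75    Umbra
Finally, mean of column 'reorder' = 83.3333333333.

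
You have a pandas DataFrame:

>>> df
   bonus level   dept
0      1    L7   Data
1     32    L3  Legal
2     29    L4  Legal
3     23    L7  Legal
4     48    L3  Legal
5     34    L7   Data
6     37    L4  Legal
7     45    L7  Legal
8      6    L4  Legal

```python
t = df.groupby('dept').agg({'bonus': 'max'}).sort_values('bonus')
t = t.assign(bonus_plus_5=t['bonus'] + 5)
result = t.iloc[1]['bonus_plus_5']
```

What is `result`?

53

group by dept, max of bonus:
       bonus
dept        
Data      34
Legal     48
sort by bonus:
       bonus
dept        
Data      34
Legal     48
add column bonus_plus_5 = t['bonus'] + 5:
       bonus  bonus_plus_5
dept                      
Data      34            39
Legal     48            53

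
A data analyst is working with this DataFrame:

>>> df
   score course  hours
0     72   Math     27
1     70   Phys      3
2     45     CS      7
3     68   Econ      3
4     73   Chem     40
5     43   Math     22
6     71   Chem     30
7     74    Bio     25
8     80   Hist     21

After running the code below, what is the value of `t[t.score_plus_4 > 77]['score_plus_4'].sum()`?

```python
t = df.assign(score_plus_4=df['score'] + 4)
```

162

add column score_plus_4 = df['score'] + 4:
   score course  hours  score_plus_4
0     72   Math     27            76
1     70   Phys      3            74
2     45     CS      7            49
3     68   Econ      3            72
4     73   Chem     40            77
5     43   Math     22            47
6     71   Chem     30            75
7     74    Bio     25            78
8     80   Hist     21            84
filter rows where score_plus_4 > 77:
   score course  hours  score_plus_4
7     74    Bio     25            78
8     80   Hist     21            84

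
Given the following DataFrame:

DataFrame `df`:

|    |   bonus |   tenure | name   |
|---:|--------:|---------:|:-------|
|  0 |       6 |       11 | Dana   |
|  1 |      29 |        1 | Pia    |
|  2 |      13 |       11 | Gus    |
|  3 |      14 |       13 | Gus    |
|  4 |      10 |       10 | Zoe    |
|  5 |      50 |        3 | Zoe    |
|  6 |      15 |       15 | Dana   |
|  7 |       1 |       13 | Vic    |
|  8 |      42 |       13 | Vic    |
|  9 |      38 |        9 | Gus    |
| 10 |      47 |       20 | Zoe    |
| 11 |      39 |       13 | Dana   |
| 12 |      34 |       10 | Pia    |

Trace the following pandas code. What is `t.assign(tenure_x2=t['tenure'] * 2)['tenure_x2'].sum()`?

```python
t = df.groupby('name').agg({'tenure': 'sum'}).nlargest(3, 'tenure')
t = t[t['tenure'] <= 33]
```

group by name, sum of tenure:
      tenure
name        
Dana      39
Gus       33
Pia       11
Vic       26
Zoe       33
take 3 rows with largest tenure:
      tenure
name        
Dana      39
Gus       33
Zoe       33
filter rows where tenure <= 33:
      tenure
name        
Gus       33
Zoe       33
add column tenure_x2 = t['tenure'] * 2:
      tenure  tenure_x2
name                   
Gus       33         66
Zoe       33         66
Then the sum of column 'tenure_x2': 132

132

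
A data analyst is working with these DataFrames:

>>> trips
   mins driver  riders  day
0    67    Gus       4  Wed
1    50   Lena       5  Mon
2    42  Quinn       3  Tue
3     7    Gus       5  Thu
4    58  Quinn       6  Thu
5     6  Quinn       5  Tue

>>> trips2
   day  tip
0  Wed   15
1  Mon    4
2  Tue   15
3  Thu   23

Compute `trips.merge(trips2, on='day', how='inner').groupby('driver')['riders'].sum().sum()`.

28

merge on 'day' (how='inner') → 6 rows:
   mins driver  riders  day  tip
0    67    Gus       4  Wed   15
1    50   Lena       5  Mon    4
2    42  Quinn       3  Tue   15
3     7    Gus       5  Thu   23
4    58  Quinn       6  Thu   23
5     6  Quinn       5  Tue   15
group by driver, sum of riders:
driver
Gus       9
Lena      5
Quinn    14
Name: riders, dtype: int64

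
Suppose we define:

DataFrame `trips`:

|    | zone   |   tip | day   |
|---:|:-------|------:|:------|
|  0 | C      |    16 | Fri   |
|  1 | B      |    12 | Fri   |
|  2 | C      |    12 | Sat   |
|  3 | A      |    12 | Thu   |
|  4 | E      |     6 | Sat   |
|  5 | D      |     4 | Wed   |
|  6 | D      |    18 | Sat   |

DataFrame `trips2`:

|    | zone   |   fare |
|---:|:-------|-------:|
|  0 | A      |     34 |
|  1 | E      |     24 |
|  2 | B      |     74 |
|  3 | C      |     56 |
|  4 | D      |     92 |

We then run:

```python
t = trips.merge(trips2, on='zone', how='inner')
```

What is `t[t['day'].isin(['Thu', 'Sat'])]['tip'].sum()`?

48

merge on 'zone' (how='inner') → 7 rows:
  zone  tip  day  fare
0    C   16  Fri    56
1    B   12  Fri    74
2    C   12  Sat    56
3    A   12  Thu    34
4    E    6  Sat    24
5    D    4  Wed    92
6    D   18  Sat    92
filter rows where day in ['Thu', 'Sat']:
  zone  tip  day  fare
2    C   12  Sat    56
3    A   12  Thu    34
4    E    6  Sat    24
6    D   18  Sat    92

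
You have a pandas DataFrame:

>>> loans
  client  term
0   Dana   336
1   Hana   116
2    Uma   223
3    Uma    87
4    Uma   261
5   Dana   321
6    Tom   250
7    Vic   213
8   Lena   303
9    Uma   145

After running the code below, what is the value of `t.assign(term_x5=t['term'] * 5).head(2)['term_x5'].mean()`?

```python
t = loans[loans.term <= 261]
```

filter rows where term <= 261:
  client  term
1   Hana   116
2    Uma   223
3    Uma    87
4    Uma   261
6    Tom   250
7    Vic   213
9    Uma   145
add column term_x5 = t['term'] * 5:
  client  term  term_x5
1   Hana   116      580
2    Uma   223     1115
3    Uma    87      435
4    Uma   261     1305
6    Tom   250     1250
7    Vic   213     1065
9    Uma   145      725
take first 2 rows:
  client  term  term_x5
1   Hana   116      580
2    Uma   223     1115
The mean of column 'term_x5' is 847.5.

847.5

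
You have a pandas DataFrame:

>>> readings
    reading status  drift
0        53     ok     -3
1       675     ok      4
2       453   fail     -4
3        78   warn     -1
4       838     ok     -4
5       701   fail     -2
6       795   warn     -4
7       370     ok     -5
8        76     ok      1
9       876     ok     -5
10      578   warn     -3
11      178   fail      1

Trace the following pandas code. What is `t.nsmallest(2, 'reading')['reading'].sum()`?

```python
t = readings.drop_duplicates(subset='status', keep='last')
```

drop duplicate status (keep=last):
    reading status  drift
9       876     ok     -5
10      578   warn     -3
11      178   fail      1
take 2 rows with smallest reading:
    reading status  drift
11      178   fail      1
10      578   warn     -3
Then the sum of column 'reading': 756

756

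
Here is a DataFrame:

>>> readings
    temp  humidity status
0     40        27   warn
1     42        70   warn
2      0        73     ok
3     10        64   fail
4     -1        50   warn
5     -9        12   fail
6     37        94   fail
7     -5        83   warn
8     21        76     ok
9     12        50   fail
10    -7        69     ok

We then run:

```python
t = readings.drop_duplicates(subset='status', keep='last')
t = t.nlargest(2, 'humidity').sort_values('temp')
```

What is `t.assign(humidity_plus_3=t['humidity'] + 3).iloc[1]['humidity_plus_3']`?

86

drop duplicate status (keep=last):
    temp  humidity status
7     -5        83   warn
9     12        50   fail
10    -7        69     ok
take 2 rows with largest humidity:
    temp  humidity status
7     -5        83   warn
10    -7        69     ok
sort by temp:
    temp  humidity status
10    -7        69     ok
7     -5        83   warn
add column humidity_plus_3 = t['humidity'] + 3:
    temp  humidity status  humidity_plus_3
10    -7        69     ok               72
7     -5        83   warn               86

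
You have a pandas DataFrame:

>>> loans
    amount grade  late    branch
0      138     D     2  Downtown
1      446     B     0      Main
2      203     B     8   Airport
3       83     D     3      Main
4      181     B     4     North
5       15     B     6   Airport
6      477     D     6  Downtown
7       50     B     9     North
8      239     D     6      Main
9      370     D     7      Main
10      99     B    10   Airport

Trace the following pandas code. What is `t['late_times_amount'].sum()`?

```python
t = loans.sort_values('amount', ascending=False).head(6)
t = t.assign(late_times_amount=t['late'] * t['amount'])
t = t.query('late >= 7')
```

4214

sort by amount descending:
    amount grade  late    branch
6      477     D     6  Downtown
1      446     B     0      Main
9      370     D     7      Main
8      239     D     6      Main
2      203     B     8   Airport
4      181     B     4     North
0      138     D     2  Downtown
10      99     B    10   Airport
3       83     D     3      Main
7       50     B     9     North
5       15     B     6   Airport
take first 6 rows:
   amount grade  late    branch
6     477     D     6  Downtown
1     446     B     0      Main
9     370     D     7      Main
8     239     D     6      Main
2     203     B     8   Airport
4     181     B     4     North
add column late_times_amount = t['late'] * t['amount']:
   amount grade  late    branch  late_times_amount
6     477     D     6  Downtown               2862
1     446     B     0      Main                  0
9     370     D     7      Main               2590
8     239     D     6      Main               1434
2     203     B     8   Airport               1624
4     181     B     4     North                724
filter rows where late >= 7:
   amount grade  late   branch  late_times_amount
9     370     D     7     Main               2590
2     203     B     8  Airport               1624
Reading off the sum of column 'late_times_amount', we get 4214.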